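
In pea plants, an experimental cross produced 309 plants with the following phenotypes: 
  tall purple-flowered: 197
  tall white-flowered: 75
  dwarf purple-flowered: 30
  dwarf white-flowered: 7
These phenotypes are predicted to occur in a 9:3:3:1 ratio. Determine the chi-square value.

The 9:3:3:1 ratio has 16 parts, so with N = 309 the expected counts are:
  tall purple-flowered: 309 × 9/16 = 173.8125
  tall white-flowered: 309 × 3/16 = 57.9375
  dwarf purple-flowered: 309 × 3/16 = 57.9375
  dwarf white-flowered: 309 × 1/16 = 19.3125
χ² = Σ (O − E)² / E
  tall purple-flowered: (197 − 173.8125)² / 173.8125 = 3.0933
  tall white-flowered: (75 − 57.9375)² / 57.9375 = 5.0249
  dwarf purple-flowered: (30 − 57.9375)² / 57.9375 = 13.4715
  dwarf white-flowered: (7 − 19.3125)² / 19.3125 = 7.8497
χ² = 3.0933 + 5.0249 + 13.4715 + 7.8497 = 29.4394 ≈ 29.439

29.439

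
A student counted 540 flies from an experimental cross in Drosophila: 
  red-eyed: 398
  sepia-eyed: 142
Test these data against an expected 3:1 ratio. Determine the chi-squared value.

Total ratio parts = 4. Expected numbers out of 540:
  red-eyed: 540 × 3/4 = 405
  sepia-eyed: 540 × 1/4 = 135
χ² = Σ (O − E)² / E
  red-eyed: (398 − 405)² / 405 = 0.1210
  sepia-eyed: (142 − 135)² / 135 = 0.3630
χ² = 0.1210 + 0.3630 = 0.484

0.484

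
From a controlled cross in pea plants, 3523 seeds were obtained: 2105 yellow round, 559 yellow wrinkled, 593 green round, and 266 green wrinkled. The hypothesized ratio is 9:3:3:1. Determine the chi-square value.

39.731

Total ratio parts = 16. Expected numbers out of 3523:
  yellow round: 3523 × 9/16 = 1981.6875
  yellow wrinkled: 3523 × 3/16 = 660.5625
  green round: 3523 × 3/16 = 660.5625
  green wrinkled: 3523 × 1/16 = 220.1875
χ² = Σ (O − E)² / E
  yellow round: (2105 − 1981.6875)² / 1981.6875 = 7.6732
  yellow wrinkled: (559 − 660.5625)² / 660.5625 = 15.6154
  green round: (593 − 660.5625)² / 660.5625 = 6.9103
  green wrinkled: (266 − 220.1875)² / 220.1875 = 9.5318
χ² = 7.6732 + 15.6154 + 6.9103 + 9.5318 = 39.7307 ≈ 39.731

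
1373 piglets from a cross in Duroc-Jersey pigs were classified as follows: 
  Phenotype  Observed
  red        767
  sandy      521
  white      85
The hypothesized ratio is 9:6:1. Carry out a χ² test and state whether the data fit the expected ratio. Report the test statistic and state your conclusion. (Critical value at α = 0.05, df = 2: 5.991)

Expected counts for N = 1373 under a 9:6:1 ratio (total parts = 16):
  red: 1373 × 9/16 = 772.3125
  sandy: 1373 × 6/16 = 514.875
  white: 1373 × 1/16 = 85.8125
χ² = Σ (O − E)² / E
  red: (767 − 772.3125)² / 772.3125 = 0.0365
  sandy: (521 − 514.875)² / 514.875 = 0.0729
  white: (85 − 85.8125)² / 85.8125 = 0.0077
χ² = 0.0365 + 0.0729 + 0.0077 = 0.1171 ≈ 0.117
Degrees of freedom = 3 − 1 = 2; critical value at α = 0.05 is 5.991.
Since 0.117 < 5.991, we fail to reject the null hypothesis — the data are consistent with the 9:6:1 ratio.

0.117; consistent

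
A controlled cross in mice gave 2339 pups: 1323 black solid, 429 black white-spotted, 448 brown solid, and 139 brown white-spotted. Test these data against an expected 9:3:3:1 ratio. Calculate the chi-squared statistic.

0.806

Expected counts for N = 2339 under a 9:3:3:1 ratio (total parts = 16):
  black solid: 2339 × 9/16 = 1315.6875
  black white-spotted: 2339 × 3/16 = 438.5625
  brown solid: 2339 × 3/16 = 438.5625
  brown white-spotted: 2339 × 1/16 = 146.1875
χ² = Σ (O − E)² / E
  black solid: (1323 − 1315.6875)² / 1315.6875 = 0.0406
  black white-spotted: (429 − 438.5625)² / 438.5625 = 0.2085
  brown solid: (448 − 438.5625)² / 438.5625 = 0.2031
  brown white-spotted: (139 − 146.1875)² / 146.1875 = 0.3534
χ² = 0.0406 + 0.2085 + 0.2031 + 0.3534 = 0.8056 ≈ 0.806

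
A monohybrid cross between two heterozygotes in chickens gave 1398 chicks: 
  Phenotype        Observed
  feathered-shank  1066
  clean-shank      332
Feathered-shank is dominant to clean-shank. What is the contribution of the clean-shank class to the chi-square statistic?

0.876

For a monohybrid cross between heterozygotes with complete dominance, the expected phenotypic ratio is 3:1.
Total ratio parts = 4. Expected numbers out of 1398:
  feathered-shank: 1398 × 3/4 = 1048.5
  clean-shank: 1398 × 1/4 = 349.5
Contribution of clean-shank: (332 − 349.5)² / 349.5 = 0.8763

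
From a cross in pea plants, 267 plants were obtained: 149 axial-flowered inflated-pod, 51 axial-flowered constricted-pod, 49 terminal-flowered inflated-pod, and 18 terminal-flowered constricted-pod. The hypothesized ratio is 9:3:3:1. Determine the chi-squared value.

Expected counts for N = 267 under a 9:3:3:1 ratio (total parts = 16):
  axial-flowered inflated-pod: 267 × 9/16 = 150.1875
  axial-flowered constricted-pod: 267 × 3/16 = 50.0625
  terminal-flowered inflated-pod: 267 × 3/16 = 50.0625
  terminal-flowered constricted-pod: 267 × 1/16 = 16.6875
χ² = Σ (O − E)² / E
  axial-flowered inflated-pod: (149 − 150.1875)² / 150.1875 = 0.0094
  axial-flowered constricted-pod: (51 − 50.0625)² / 50.0625 = 0.0176
  terminal-flowered inflated-pod: (49 − 50.0625)² / 50.0625 = 0.0225
  terminal-flowered constricted-pod: (18 − 16.6875)² / 16.6875 = 0.1032
χ² = 0.0094 + 0.0176 + 0.0225 + 0.1032 = 0.1527 ≈ 0.153

0.153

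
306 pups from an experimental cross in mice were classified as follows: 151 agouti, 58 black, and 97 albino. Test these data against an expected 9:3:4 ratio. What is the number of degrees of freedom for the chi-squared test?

A goodness-of-fit test with 3 phenotype classes has df = 3 − 1 = 2.

2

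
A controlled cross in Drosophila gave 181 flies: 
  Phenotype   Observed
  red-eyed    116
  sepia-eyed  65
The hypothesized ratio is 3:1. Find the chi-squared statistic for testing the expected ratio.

11.494

The 3:1 ratio has 4 parts, so with N = 181 the expected counts are:
  red-eyed: 181 × 3/4 = 135.75
  sepia-eyed: 181 × 1/4 = 45.25
χ² = Σ (O − E)² / E
  red-eyed: (116 − 135.75)² / 135.75 = 2.8734
  sepia-eyed: (65 − 45.25)² / 45.25 = 8.6202
χ² = 2.8734 + 8.6202 = 11.4936 ≈ 11.494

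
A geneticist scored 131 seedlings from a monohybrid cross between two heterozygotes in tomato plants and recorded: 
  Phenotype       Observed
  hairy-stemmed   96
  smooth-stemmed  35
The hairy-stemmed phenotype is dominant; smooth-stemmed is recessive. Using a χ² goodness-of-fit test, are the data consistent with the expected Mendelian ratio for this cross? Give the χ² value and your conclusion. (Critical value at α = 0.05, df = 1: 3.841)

0.206; consistent

For a monohybrid cross between heterozygotes with complete dominance, the expected phenotypic ratio is 3:1.
Under the 3:1 hypothesis (Σ ratio = 4, N = 131):
  hairy-stemmed: 131 × 3/4 = 98.25
  smooth-stemmed: 131 × 1/4 = 32.75
χ² = Σ (O − E)² / E
  hairy-stemmed: (96 − 98.25)² / 98.25 = 0.0515
  smooth-stemmed: (35 − 32.75)² / 32.75 = 0.1546
χ² = 0.0515 + 0.1546 = 0.2061 ≈ 0.206
Degrees of freedom = 2 − 1 = 1; critical value at α = 0.05 is 3.841.
Since 0.206 < 3.841, we fail to reject the null hypothesis — the data are consistent with the 3:1 ratio.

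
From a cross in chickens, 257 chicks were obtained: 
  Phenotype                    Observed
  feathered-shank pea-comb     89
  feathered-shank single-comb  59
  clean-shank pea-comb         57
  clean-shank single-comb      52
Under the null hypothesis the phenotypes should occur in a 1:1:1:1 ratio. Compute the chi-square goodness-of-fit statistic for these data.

13.117

Expected counts for N = 257 under a 1:1:1:1 ratio (total parts = 4):
  feathered-shank pea-comb: 257 × 1/4 = 64.25
  feathered-shank single-comb: 257 × 1/4 = 64.25
  clean-shank pea-comb: 257 × 1/4 = 64.25
  clean-shank single-comb: 257 × 1/4 = 64.25
χ² = Σ (O − E)² / E
  feathered-shank pea-comb: (89 − 64.25)² / 64.25 = 9.5340
  feathered-shank single-comb: (59 − 64.25)² / 64.25 = 0.4290
  clean-shank pea-comb: (57 − 64.25)² / 64.25 = 0.8181
  clean-shank single-comb: (52 − 64.25)² / 64.25 = 2.3356
χ² = 9.5340 + 0.4290 + 0.8181 + 2.3356 = 13.1167 ≈ 13.117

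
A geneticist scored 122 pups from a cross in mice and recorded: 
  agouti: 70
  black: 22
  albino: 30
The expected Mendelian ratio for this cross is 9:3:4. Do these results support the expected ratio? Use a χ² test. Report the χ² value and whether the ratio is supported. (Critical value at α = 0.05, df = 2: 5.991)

0.069; consistent

Expected counts for N = 122 under a 9:3:4 ratio (total parts = 16):
  agouti: 122 × 9/16 = 68.625
  black: 122 × 3/16 = 22.875
  albino: 122 × 4/16 = 30.5
χ² = Σ (O − E)² / E
  agouti: (70 − 68.625)² / 68.625 = 0.0276
  black: (22 − 22.875)² / 22.875 = 0.0335
  albino: (30 − 30.5)² / 30.5 = 0.0082
χ² = 0.0276 + 0.0335 + 0.0082 = 0.0693 ≈ 0.069
Degrees of freedom = 3 − 1 = 2; critical value at α = 0.05 is 5.991.
Since 0.069 < 5.991, we fail to reject the null hypothesis — the data are consistent with the 9:3:4 ratio.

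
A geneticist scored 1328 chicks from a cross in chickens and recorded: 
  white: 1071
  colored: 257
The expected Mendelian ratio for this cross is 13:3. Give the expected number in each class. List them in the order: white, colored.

Total ratio parts = 16. Expected numbers out of 1328:
  white: 1328 × 13/16 = 1079
  colored: 1328 × 3/16 = 249

1079, 249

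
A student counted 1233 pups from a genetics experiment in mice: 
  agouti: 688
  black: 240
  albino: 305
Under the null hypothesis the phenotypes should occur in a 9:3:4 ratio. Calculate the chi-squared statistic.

0.415

Expected counts for N = 1233 under a 9:3:4 ratio (total parts = 16):
  agouti: 1233 × 9/16 = 693.5625
  black: 1233 × 3/16 = 231.1875
  albino: 1233 × 4/16 = 308.25
χ² = Σ (O − E)² / E
  agouti: (688 − 693.5625)² / 693.5625 = 0.0446
  black: (240 − 231.1875)² / 231.1875 = 0.3359
  albino: (305 − 308.25)² / 308.25 = 0.0343
χ² = 0.0446 + 0.3359 + 0.0343 = 0.4148 ≈ 0.415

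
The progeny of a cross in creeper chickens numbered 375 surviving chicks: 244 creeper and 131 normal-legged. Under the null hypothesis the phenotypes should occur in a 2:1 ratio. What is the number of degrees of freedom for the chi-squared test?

1

A goodness-of-fit test with 2 phenotype classes has df = 2 − 1 = 1.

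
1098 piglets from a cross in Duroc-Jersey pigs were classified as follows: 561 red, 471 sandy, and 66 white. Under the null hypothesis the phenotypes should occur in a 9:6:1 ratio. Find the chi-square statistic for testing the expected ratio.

Total ratio parts = 16. Expected numbers out of 1098:
  red: 1098 × 9/16 = 617.625
  sandy: 1098 × 6/16 = 411.75
  white: 1098 × 1/16 = 68.625
χ² = Σ (O − E)² / E
  red: (561 − 617.625)² / 617.625 = 5.1915
  sandy: (471 − 411.75)² / 411.75 = 8.5260
  white: (66 − 68.625)² / 68.625 = 0.1004
χ² = 5.1915 + 8.5260 + 0.1004 = 13.8179 ≈ 13.818

13.818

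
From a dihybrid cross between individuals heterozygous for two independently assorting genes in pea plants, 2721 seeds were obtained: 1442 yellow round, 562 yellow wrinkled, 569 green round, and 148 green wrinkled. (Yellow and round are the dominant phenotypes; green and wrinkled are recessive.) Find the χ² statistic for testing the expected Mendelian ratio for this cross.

20.028

A dihybrid F₂ with independent assortment and complete dominance at both loci gives a 9:3:3:1 phenotypic ratio.
The 9:3:3:1 ratio has 16 parts, so with N = 2721 the expected counts are:
  yellow round: 2721 × 9/16 = 1530.5625
  yellow wrinkled: 2721 × 3/16 = 510.1875
  green round: 2721 × 3/16 = 510.1875
  green wrinkled: 2721 × 1/16 = 170.0625
χ² = Σ (O − E)² / E
  yellow round: (1442 − 1530.5625)² / 1530.5625 = 5.1245
  yellow wrinkled: (562 − 510.1875)² / 510.1875 = 5.2619
  green round: (569 − 510.1875)² / 510.1875 = 6.7797
  green wrinkled: (148 − 170.0625)² / 170.0625 = 2.8622
χ² = 5.1245 + 5.2619 + 6.7797 + 2.8622 = 20.0283 ≈ 20.028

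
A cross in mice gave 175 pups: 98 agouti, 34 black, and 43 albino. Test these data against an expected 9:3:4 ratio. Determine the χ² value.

The 9:3:4 ratio has 16 parts, so with N = 175 the expected counts are:
  agouti: 175 × 9/16 = 98.4375
  black: 175 × 3/16 = 32.8125
  albino: 175 × 4/16 = 43.75
χ² = Σ (O − E)² / E
  agouti: (98 − 98.4375)² / 98.4375 = 0.0019
  black: (34 − 32.8125)² / 32.8125 = 0.0430
  albino: (43 − 43.75)² / 43.75 = 0.0129
χ² = 0.0019 + 0.0430 + 0.0129 = 0.0578 ≈ 0.058

0.058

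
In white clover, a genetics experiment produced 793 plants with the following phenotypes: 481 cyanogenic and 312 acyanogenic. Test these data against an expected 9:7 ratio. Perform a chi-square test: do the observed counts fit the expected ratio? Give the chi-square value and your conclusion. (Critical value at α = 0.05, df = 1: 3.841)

6.255; not consistent

Under the 9:7 hypothesis (Σ ratio = 16, N = 793):
  cyanogenic: 793 × 9/16 = 446.0625
  acyanogenic: 793 × 7/16 = 346.9375
χ² = Σ (O − E)² / E
  cyanogenic: (481 − 446.0625)² / 446.0625 = 2.7365
  acyanogenic: (312 − 346.9375)² / 346.9375 = 3.5183
χ² = 2.7365 + 3.5183 = 6.2548 ≈ 6.255
Degrees of freedom = 2 − 1 = 1; critical value at α = 0.05 is 3.841.
Since 6.255 > 3.841, we reject the null hypothesis — the data do not fit the 9:7 ratio.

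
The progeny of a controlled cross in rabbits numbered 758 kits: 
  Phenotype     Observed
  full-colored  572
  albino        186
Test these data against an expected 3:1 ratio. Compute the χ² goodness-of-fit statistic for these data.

Under the 3:1 hypothesis (Σ ratio = 4, N = 758):
  full-colored: 758 × 3/4 = 568.5
  albino: 758 × 1/4 = 189.5
χ² = Σ (O − E)² / E
  full-colored: (572 − 568.5)² / 568.5 = 0.0215
  albino: (186 − 189.5)² / 189.5 = 0.0646
χ² = 0.0215 + 0.0646 = 0.0861 ≈ 0.086

0.086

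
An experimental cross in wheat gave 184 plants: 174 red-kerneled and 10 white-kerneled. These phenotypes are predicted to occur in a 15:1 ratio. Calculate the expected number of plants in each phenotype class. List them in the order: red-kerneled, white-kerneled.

172.5, 11.5

The 15:1 ratio has 16 parts, so with N = 184 the expected counts are:
  red-kerneled: 184 × 15/16 = 172.5
  white-kerneled: 184 × 1/16 = 11.5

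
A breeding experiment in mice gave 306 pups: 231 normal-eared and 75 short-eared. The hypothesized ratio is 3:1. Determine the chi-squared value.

Total ratio parts = 4. Expected numbers out of 306:
  normal-eared: 306 × 3/4 = 229.5
  short-eared: 306 × 1/4 = 76.5
χ² = Σ (O − E)² / E
  normal-eared: (231 − 229.5)² / 229.5 = 0.0098
  short-eared: (75 − 76.5)² / 76.5 = 0.0294
χ² = 0.0098 + 0.0294 = 0.0392 ≈ 0.039

0.039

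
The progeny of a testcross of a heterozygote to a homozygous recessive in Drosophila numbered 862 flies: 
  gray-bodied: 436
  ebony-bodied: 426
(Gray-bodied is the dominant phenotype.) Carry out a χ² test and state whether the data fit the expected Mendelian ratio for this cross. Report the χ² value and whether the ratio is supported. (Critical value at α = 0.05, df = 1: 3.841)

0.116; consistent

A testcross of a heterozygote (Aa × aa) gives a 1:1 phenotypic ratio.
Expected counts for N = 862 under a 1:1 ratio (total parts = 2):
  gray-bodied: 862 × 1/2 = 431
  ebony-bodied: 862 × 1/2 = 431
χ² = Σ (O − E)² / E
  gray-bodied: (436 − 431)² / 431 = 0.0580
  ebony-bodied: (426 − 431)² / 431 = 0.0580
χ² = 0.0580 + 0.0580 = 0.116
Degrees of freedom = 2 − 1 = 1; critical value at α = 0.05 is 3.841.
Since 0.116 < 3.841, we fail to reject the null hypothesis — the data are consistent with the 1:1 ratio.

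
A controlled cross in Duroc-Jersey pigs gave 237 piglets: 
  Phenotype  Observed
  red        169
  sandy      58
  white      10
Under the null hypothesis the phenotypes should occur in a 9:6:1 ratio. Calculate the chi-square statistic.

The 9:6:1 ratio has 16 parts, so with N = 237 the expected counts are:
  red: 237 × 9/16 = 133.3125
  sandy: 237 × 6/16 = 88.875
  white: 237 × 1/16 = 14.8125
χ² = Σ (O − E)² / E
  red: (169 − 133.3125)² / 133.3125 = 9.5535
  sandy: (58 − 88.875)² / 88.875 = 10.7259
  white: (10 − 14.8125)² / 14.8125 = 1.5636
χ² = 9.5535 + 10.7259 + 1.5636 = 21.843

21.843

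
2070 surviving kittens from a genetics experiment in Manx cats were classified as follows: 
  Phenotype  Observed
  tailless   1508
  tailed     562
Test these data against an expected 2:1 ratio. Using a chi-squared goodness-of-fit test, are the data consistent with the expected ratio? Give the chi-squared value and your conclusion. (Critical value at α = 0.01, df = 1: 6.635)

35.617; not consistent

Under the 2:1 hypothesis (Σ ratio = 3, N = 2070):
  tailless: 2070 × 2/3 = 1380
  tailed: 2070 × 1/3 = 690
χ² = Σ (O − E)² / E
  tailless: (1508 − 1380)² / 1380 = 11.8725
  tailed: (562 − 690)² / 690 = 23.7449
χ² = 11.8725 + 23.7449 = 35.6174 ≈ 35.617
Degrees of freedom = 2 − 1 = 1; critical value at α = 0.01 is 6.635.
Since 35.617 > 6.635, we reject the null hypothesis — the data do not fit the 2:1 ratio.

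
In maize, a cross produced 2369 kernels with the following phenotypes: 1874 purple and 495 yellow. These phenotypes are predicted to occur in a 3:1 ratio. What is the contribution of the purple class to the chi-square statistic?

5.323

Total ratio parts = 4. Expected numbers out of 2369:
  purple: 2369 × 3/4 = 1776.75
  yellow: 2369 × 1/4 = 592.25
Contribution of purple: (1874 − 1776.75)² / 1776.75 = 5.3230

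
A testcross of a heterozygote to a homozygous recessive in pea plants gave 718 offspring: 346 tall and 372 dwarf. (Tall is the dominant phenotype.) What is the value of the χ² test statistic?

A testcross of a heterozygote (Aa × aa) gives a 1:1 phenotypic ratio.
Total ratio parts = 2. Expected numbers out of 718:
  tall: 718 × 1/2 = 359
  dwarf: 718 × 1/2 = 359
χ² = Σ (O − E)² / E
  tall: (346 − 359)² / 359 = 0.4708
  dwarf: (372 − 359)² / 359 = 0.4708
χ² = 0.4708 + 0.4708 = 0.9416 ≈ 0.942

0.942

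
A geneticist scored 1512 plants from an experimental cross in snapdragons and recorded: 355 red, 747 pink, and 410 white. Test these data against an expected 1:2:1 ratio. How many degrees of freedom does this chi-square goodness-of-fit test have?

A goodness-of-fit test with 3 phenotype classes has df = 3 − 1 = 2.

2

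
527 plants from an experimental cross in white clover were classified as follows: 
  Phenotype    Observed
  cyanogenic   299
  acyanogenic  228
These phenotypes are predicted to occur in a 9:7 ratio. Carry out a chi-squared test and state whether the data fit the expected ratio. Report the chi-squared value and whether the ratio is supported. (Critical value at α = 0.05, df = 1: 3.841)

The 9:7 ratio has 16 parts, so with N = 527 the expected counts are:
  cyanogenic: 527 × 9/16 = 296.4375
  acyanogenic: 527 × 7/16 = 230.5625
χ² = Σ (O − E)² / E
  cyanogenic: (299 − 296.4375)² / 296.4375 = 0.0222
  acyanogenic: (228 − 230.5625)² / 230.5625 = 0.0285
χ² = 0.0222 + 0.0285 = 0.0507 ≈ 0.051
Degrees of freedom = 2 − 1 = 1; critical value at α = 0.05 is 3.841.
Since 0.051 < 3.841, we fail to reject the null hypothesis — the data are consistent with the 9:7 ratio.

0.051; consistent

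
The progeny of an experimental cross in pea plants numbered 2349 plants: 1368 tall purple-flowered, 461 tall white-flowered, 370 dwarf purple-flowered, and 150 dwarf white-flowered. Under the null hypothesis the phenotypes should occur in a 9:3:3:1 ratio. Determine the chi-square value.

The 9:3:3:1 ratio has 16 parts, so with N = 2349 the expected counts are:
  tall purple-flowered: 2349 × 9/16 = 1321.3125
  tall white-flowered: 2349 × 3/16 = 440.4375
  dwarf purple-flowered: 2349 × 3/16 = 440.4375
  dwarf white-flowered: 2349 × 1/16 = 146.8125
χ² = Σ (O − E)² / E
  tall purple-flowered: (1368 − 1321.3125)² / 1321.3125 = 1.6497
  tall white-flowered: (461 − 440.4375)² / 440.4375 = 0.9600
  dwarf purple-flowered: (370 − 440.4375)² / 440.4375 = 11.2648
  dwarf white-flowered: (150 − 146.8125)² / 146.8125 = 0.0692
χ² = 1.6497 + 0.9600 + 11.2648 + 0.0692 = 13.9437 ≈ 13.944

13.944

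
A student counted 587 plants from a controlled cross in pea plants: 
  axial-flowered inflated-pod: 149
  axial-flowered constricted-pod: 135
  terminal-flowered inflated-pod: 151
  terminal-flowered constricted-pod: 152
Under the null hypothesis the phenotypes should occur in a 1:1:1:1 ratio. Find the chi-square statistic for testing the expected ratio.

1.286

Expected counts for N = 587 under a 1:1:1:1 ratio (total parts = 4):
  axial-flowered inflated-pod: 587 × 1/4 = 146.75
  axial-flowered constricted-pod: 587 × 1/4 = 146.75
  terminal-flowered inflated-pod: 587 × 1/4 = 146.75
  terminal-flowered constricted-pod: 587 × 1/4 = 146.75
χ² = Σ (O − E)² / E
  axial-flowered inflated-pod: (149 − 146.75)² / 146.75 = 0.0345
  axial-flowered constricted-pod: (135 − 146.75)² / 146.75 = 0.9408
  terminal-flowered inflated-pod: (151 − 146.75)² / 146.75 = 0.1231
  terminal-flowered constricted-pod: (152 − 146.75)² / 146.75 = 0.1878
χ² = 0.0345 + 0.9408 + 0.1231 + 0.1878 = 1.2862 ≈ 1.286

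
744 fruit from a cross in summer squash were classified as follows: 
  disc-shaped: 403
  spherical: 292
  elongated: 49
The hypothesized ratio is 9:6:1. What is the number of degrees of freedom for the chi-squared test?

A goodness-of-fit test with 3 phenotype classes has df = 3 − 1 = 2.

2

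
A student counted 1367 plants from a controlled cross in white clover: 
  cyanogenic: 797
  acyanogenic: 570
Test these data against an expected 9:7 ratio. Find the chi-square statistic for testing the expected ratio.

2.341

Total ratio parts = 16. Expected numbers out of 1367:
  cyanogenic: 1367 × 9/16 = 768.9375
  acyanogenic: 1367 × 7/16 = 598.0625
χ² = Σ (O − E)² / E
  cyanogenic: (797 − 768.9375)² / 768.9375 = 1.0241
  acyanogenic: (570 − 598.0625)² / 598.0625 = 1.3168
χ² = 1.0241 + 1.3168 = 2.3409 ≈ 2.341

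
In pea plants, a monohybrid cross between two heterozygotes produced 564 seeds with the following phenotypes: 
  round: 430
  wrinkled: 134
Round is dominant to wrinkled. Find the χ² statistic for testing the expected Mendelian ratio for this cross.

0.463

For a monohybrid cross between heterozygotes with complete dominance, the expected phenotypic ratio is 3:1.
The 3:1 ratio has 4 parts, so with N = 564 the expected counts are:
  round: 564 × 3/4 = 423
  wrinkled: 564 × 1/4 = 141
χ² = Σ (O − E)² / E
  round: (430 − 423)² / 423 = 0.1158
  wrinkled: (134 − 141)² / 141 = 0.3475
χ² = 0.1158 + 0.3475 = 0.4633 ≈ 0.463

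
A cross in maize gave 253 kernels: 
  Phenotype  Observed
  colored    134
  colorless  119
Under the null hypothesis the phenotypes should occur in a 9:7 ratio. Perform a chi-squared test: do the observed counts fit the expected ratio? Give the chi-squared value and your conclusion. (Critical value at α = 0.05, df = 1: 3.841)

1.110; consistent

Expected counts for N = 253 under a 9:7 ratio (total parts = 16):
  colored: 253 × 9/16 = 142.3125
  colorless: 253 × 7/16 = 110.6875
χ² = Σ (O − E)² / E
  colored: (134 − 142.3125)² / 142.3125 = 0.4855
  colorless: (119 − 110.6875)² / 110.6875 = 0.6243
χ² = 0.4855 + 0.6243 = 1.1098 ≈ 1.110
Degrees of freedom = 2 − 1 = 1; critical value at α = 0.05 is 3.841.
Since 1.110 < 3.841, we fail to reject the null hypothesis — the data are consistent with the 9:7 ratio.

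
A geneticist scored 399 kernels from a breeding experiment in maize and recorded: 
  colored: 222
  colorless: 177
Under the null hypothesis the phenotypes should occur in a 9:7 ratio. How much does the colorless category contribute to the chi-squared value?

0.034

Total ratio parts = 16. Expected numbers out of 399:
  colored: 399 × 9/16 = 224.4375
  colorless: 399 × 7/16 = 174.5625
Contribution of colorless: (177 − 174.5625)² / 174.5625 = 0.0340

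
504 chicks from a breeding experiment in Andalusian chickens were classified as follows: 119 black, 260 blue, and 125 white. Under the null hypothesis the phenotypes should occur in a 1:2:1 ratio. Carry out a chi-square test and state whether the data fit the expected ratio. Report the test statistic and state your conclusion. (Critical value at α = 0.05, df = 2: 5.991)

0.651; consistent

Under the 1:2:1 hypothesis (Σ ratio = 4, N = 504):
  black: 504 × 1/4 = 126
  blue: 504 × 2/4 = 252
  white: 504 × 1/4 = 126
χ² = Σ (O − E)² / E
  black: (119 − 126)² / 126 = 0.3889
  blue: (260 − 252)² / 252 = 0.2540
  white: (125 − 126)² / 126 = 0.0079
χ² = 0.3889 + 0.2540 + 0.0079 = 0.6508 ≈ 0.651
Degrees of freedom = 3 − 1 = 2; critical value at α = 0.05 is 5.991.
Since 0.651 < 5.991, we fail to reject the null hypothesis — the data are consistent with the 1:2:1 ratio.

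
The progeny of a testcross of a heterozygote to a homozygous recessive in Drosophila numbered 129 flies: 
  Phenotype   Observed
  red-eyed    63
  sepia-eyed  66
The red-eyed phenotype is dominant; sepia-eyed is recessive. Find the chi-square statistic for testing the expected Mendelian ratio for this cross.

0.070

A testcross of a heterozygote (Aa × aa) gives a 1:1 phenotypic ratio.
Total ratio parts = 2. Expected numbers out of 129:
  red-eyed: 129 × 1/2 = 64.5
  sepia-eyed: 129 × 1/2 = 64.5
χ² = Σ (O − E)² / E
  red-eyed: (63 − 64.5)² / 64.5 = 0.0349
  sepia-eyed: (66 − 64.5)² / 64.5 = 0.0349
χ² = 0.0349 + 0.0349 = 0.0698 ≈ 0.070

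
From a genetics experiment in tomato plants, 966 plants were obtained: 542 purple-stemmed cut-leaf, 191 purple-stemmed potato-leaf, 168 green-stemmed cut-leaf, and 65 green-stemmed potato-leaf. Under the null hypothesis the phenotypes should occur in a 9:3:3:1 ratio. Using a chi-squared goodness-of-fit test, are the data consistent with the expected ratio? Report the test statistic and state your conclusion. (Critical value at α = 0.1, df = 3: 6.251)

1.847; consistent

The 9:3:3:1 ratio has 16 parts, so with N = 966 the expected counts are:
  purple-stemmed cut-leaf: 966 × 9/16 = 543.375
  purple-stemmed potato-leaf: 966 × 3/16 = 181.125
  green-stemmed cut-leaf: 966 × 3/16 = 181.125
  green-stemmed potato-leaf: 966 × 1/16 = 60.375
χ² = Σ (O − E)² / E
  purple-stemmed cut-leaf: (542 − 543.375)² / 543.375 = 0.0035
  purple-stemmed potato-leaf: (191 − 181.125)² / 181.125 = 0.5384
  green-stemmed cut-leaf: (168 − 181.125)² / 181.125 = 0.9511
  green-stemmed potato-leaf: (65 − 60.375)² / 60.375 = 0.3543
χ² = 0.0035 + 0.5384 + 0.9511 + 0.3543 = 1.8473 ≈ 1.847
Degrees of freedom = 4 − 1 = 3; critical value at α = 0.1 is 6.251.
Since 1.847 < 6.251, we fail to reject the null hypothesis — the data are consistent with the 9:3:3:1 ratio.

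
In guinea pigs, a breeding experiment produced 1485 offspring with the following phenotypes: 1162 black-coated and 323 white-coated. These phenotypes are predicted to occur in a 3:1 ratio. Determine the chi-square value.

8.361

The 3:1 ratio has 4 parts, so with N = 1485 the expected counts are:
  black-coated: 1485 × 3/4 = 1113.75
  white-coated: 1485 × 1/4 = 371.25
χ² = Σ (O − E)² / E
  black-coated: (1162 − 1113.75)² / 1113.75 = 2.0903
  white-coated: (323 − 371.25)² / 371.25 = 6.2709
χ² = 2.0903 + 6.2709 = 8.3612 ≈ 8.361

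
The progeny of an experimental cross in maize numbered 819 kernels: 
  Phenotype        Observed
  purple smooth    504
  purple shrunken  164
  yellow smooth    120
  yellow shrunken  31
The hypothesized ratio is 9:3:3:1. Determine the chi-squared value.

20.079

Total ratio parts = 16. Expected numbers out of 819:
  purple smooth: 819 × 9/16 = 460.6875
  purple shrunken: 819 × 3/16 = 153.5625
  yellow smooth: 819 × 3/16 = 153.5625
  yellow shrunken: 819 × 1/16 = 51.1875
χ² = Σ (O − E)² / E
  purple smooth: (504 − 460.6875)² / 460.6875 = 4.0721
  purple shrunken: (164 − 153.5625)² / 153.5625 = 0.7094
  yellow smooth: (120 − 153.5625)² / 153.5625 = 7.3354
  yellow shrunken: (31 − 51.1875)² / 51.1875 = 7.9616
χ² = 4.0721 + 0.7094 + 7.3354 + 7.9616 = 20.0785 ≈ 20.079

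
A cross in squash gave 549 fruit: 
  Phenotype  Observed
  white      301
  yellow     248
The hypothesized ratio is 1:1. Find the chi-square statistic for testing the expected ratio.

5.117

The 1:1 ratio has 2 parts, so with N = 549 the expected counts are:
  white: 549 × 1/2 = 274.5
  yellow: 549 × 1/2 = 274.5
χ² = Σ (O − E)² / E
  white: (301 − 274.5)² / 274.5 = 2.5583
  yellow: (248 − 274.5)² / 274.5 = 2.5583
χ² = 2.5583 + 2.5583 = 5.1166 ≈ 5.117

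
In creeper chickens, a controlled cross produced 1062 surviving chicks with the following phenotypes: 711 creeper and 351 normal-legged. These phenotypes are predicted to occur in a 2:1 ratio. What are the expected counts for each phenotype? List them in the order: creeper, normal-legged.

708, 354

The 2:1 ratio has 3 parts, so with N = 1062 the expected counts are:
  creeper: 1062 × 2/3 = 708
  normal-legged: 1062 × 1/3 = 354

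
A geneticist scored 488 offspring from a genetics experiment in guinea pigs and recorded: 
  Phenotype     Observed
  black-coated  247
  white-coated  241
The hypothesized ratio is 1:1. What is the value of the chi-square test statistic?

0.074

Expected counts for N = 488 under a 1:1 ratio (total parts = 2):
  black-coated: 488 × 1/2 = 244
  white-coated: 488 × 1/2 = 244
χ² = Σ (O − E)² / E
  black-coated: (247 − 244)² / 244 = 0.0369
  white-coated: (241 − 244)² / 244 = 0.0369
χ² = 0.0369 + 0.0369 = 0.0738 ≈ 0.074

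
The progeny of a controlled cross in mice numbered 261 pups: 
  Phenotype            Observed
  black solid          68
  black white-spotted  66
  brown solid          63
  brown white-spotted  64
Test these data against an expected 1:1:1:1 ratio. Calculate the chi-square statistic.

Total ratio parts = 4. Expected numbers out of 261:
  black solid: 261 × 1/4 = 65.25
  black white-spotted: 261 × 1/4 = 65.25
  brown solid: 261 × 1/4 = 65.25
  brown white-spotted: 261 × 1/4 = 65.25
χ² = Σ (O − E)² / E
  black solid: (68 − 65.25)² / 65.25 = 0.1159
  black white-spotted: (66 − 65.25)² / 65.25 = 0.0086
  brown solid: (63 − 65.25)² / 65.25 = 0.0776
  brown white-spotted: (64 − 65.25)² / 65.25 = 0.0239
χ² = 0.1159 + 0.0086 + 0.0776 + 0.0239 = 0.226

0.226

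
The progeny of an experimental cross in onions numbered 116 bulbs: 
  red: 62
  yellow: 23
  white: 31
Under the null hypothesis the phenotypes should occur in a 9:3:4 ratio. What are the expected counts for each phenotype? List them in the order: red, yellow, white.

Total ratio parts = 16. Expected numbers out of 116:
  red: 116 × 9/16 = 65.25
  yellow: 116 × 3/16 = 21.75
  white: 116 × 4/16 = 29

65.25, 21.75, 29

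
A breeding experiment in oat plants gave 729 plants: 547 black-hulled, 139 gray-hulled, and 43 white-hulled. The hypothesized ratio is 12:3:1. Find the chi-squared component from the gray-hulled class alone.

0.039

Expected counts for N = 729 under a 12:3:1 ratio (total parts = 16):
  black-hulled: 729 × 12/16 = 546.75
  gray-hulled: 729 × 3/16 = 136.6875
  white-hulled: 729 × 1/16 = 45.5625
Contribution of gray-hulled: (139 − 136.6875)² / 136.6875 = 0.0391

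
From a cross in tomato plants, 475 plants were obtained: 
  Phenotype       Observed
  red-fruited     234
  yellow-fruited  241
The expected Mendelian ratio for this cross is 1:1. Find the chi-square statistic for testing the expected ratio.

Expected counts for N = 475 under a 1:1 ratio (total parts = 2):
  red-fruited: 475 × 1/2 = 237.5
  yellow-fruited: 475 × 1/2 = 237.5
χ² = Σ (O − E)² / E
  red-fruited: (234 − 237.5)² / 237.5 = 0.0516
  yellow-fruited: (241 − 237.5)² / 237.5 = 0.0516
χ² = 0.0516 + 0.0516 = 0.1032 ≈ 0.103

0.103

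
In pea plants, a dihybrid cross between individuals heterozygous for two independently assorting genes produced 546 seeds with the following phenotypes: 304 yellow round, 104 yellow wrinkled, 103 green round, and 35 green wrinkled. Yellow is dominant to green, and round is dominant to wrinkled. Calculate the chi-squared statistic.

0.084

A dihybrid F₂ with independent assortment and complete dominance at both loci gives a 9:3:3:1 phenotypic ratio.
Under the 9:3:3:1 hypothesis (Σ ratio = 16, N = 546):
  yellow round: 546 × 9/16 = 307.125
  yellow wrinkled: 546 × 3/16 = 102.375
  green round: 546 × 3/16 = 102.375
  green wrinkled: 546 × 1/16 = 34.125
χ² = Σ (O − E)² / E
  yellow round: (304 − 307.125)² / 307.125 = 0.0318
  yellow wrinkled: (104 − 102.375)² / 102.375 = 0.0258
  green round: (103 − 102.375)² / 102.375 = 0.0038
  green wrinkled: (35 − 34.125)² / 34.125 = 0.0224
χ² = 0.0318 + 0.0258 + 0.0038 + 0.0224 = 0.0838 ≈ 0.084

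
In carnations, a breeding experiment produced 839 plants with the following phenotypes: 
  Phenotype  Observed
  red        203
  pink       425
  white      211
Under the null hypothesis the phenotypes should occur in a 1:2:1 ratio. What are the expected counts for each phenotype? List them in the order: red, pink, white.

The 1:2:1 ratio has 4 parts, so with N = 839 the expected counts are:
  red: 839 × 1/4 = 209.75
  pink: 839 × 2/4 = 419.5
  white: 839 × 1/4 = 209.75

209.75, 419.5, 209.75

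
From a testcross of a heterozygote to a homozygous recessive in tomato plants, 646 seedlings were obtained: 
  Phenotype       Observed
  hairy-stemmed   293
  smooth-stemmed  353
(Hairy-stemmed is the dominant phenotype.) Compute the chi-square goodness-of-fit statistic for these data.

A testcross of a heterozygote (Aa × aa) gives a 1:1 phenotypic ratio.
Under the 1:1 hypothesis (Σ ratio = 2, N = 646):
  hairy-stemmed: 646 × 1/2 = 323
  smooth-stemmed: 646 × 1/2 = 323
χ² = Σ (O − E)² / E
  hairy-stemmed: (293 − 323)² / 323 = 2.7864
  smooth-stemmed: (353 − 323)² / 323 = 2.7864
χ² = 2.7864 + 2.7864 = 5.5728 ≈ 5.573

5.573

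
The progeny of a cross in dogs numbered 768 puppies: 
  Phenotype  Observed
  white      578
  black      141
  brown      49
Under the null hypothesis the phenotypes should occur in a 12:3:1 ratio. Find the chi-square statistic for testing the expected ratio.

0.090

Under the 12:3:1 hypothesis (Σ ratio = 16, N = 768):
  white: 768 × 12/16 = 576
  black: 768 × 3/16 = 144
  brown: 768 × 1/16 = 48
χ² = Σ (O − E)² / E
  white: (578 − 576)² / 576 = 0.0069
  black: (141 − 144)² / 144 = 0.0625
  brown: (49 − 48)² / 48 = 0.0208
χ² = 0.0069 + 0.0625 + 0.0208 = 0.0902 ≈ 0.090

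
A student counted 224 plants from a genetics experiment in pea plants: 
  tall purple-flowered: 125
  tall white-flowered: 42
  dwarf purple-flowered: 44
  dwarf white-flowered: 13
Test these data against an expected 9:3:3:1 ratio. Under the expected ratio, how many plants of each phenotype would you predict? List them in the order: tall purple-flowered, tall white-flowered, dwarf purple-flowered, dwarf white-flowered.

The 9:3:3:1 ratio has 16 parts, so with N = 224 the expected counts are:
  tall purple-flowered: 224 × 9/16 = 126
  tall white-flowered: 224 × 3/16 = 42
  dwarf purple-flowered: 224 × 3/16 = 42
  dwarf white-flowered: 224 × 1/16 = 14

126, 42, 42, 14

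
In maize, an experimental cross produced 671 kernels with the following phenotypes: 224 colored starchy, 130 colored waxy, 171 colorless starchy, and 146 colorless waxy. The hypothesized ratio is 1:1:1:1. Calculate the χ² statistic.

30.240

The 1:1:1:1 ratio has 4 parts, so with N = 671 the expected counts are:
  colored starchy: 671 × 1/4 = 167.75
  colored waxy: 671 × 1/4 = 167.75
  colorless starchy: 671 × 1/4 = 167.75
  colorless waxy: 671 × 1/4 = 167.75
χ² = Σ (O − E)² / E
  colored starchy: (224 − 167.75)² / 167.75 = 18.8618
  colored waxy: (130 − 167.75)² / 167.75 = 8.4952
  colorless starchy: (171 − 167.75)² / 167.75 = 0.0630
  colorless waxy: (146 − 167.75)² / 167.75 = 2.8200
χ² = 18.8618 + 8.4952 + 0.0630 + 2.8200 = 30.240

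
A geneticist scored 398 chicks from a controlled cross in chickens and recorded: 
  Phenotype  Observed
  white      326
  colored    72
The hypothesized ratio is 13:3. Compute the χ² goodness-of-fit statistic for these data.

0.114

The 13:3 ratio has 16 parts, so with N = 398 the expected counts are:
  white: 398 × 13/16 = 323.375
  colored: 398 × 3/16 = 74.625
χ² = Σ (O − E)² / E
  white: (326 − 323.375)² / 323.375 = 0.0213
  colored: (72 − 74.625)² / 74.625 = 0.0923
χ² = 0.0213 + 0.0923 = 0.1136 ≈ 0.114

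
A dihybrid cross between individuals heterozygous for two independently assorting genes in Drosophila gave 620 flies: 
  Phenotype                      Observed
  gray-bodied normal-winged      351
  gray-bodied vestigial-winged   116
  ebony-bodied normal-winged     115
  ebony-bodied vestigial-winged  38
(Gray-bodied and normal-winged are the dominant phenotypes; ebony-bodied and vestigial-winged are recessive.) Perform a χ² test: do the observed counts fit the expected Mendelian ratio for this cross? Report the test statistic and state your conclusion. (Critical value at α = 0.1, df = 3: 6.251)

A dihybrid F₂ with independent assortment and complete dominance at both loci gives a 9:3:3:1 phenotypic ratio.
Expected counts for N = 620 under a 9:3:3:1 ratio (total parts = 16):
  gray-bodied normal-winged: 620 × 9/16 = 348.75
  gray-bodied vestigial-winged: 620 × 3/16 = 116.25
  ebony-bodied normal-winged: 620 × 3/16 = 116.25
  ebony-bodied vestigial-winged: 620 × 1/16 = 38.75
χ² = Σ (O − E)² / E
  gray-bodied normal-winged: (351 − 348.75)² / 348.75 = 0.0145
  gray-bodied vestigial-winged: (116 − 116.25)² / 116.25 = 0.0005
  ebony-bodied normal-winged: (115 − 116.25)² / 116.25 = 0.0134
  ebony-bodied vestigial-winged: (38 − 38.75)² / 38.75 = 0.0145
χ² = 0.0145 + 0.0005 + 0.0134 + 0.0145 = 0.0429 ≈ 0.043
Degrees of freedom = 4 − 1 = 3; critical value at α = 0.1 is 6.251.
Since 0.043 < 6.251, we fail to reject the null hypothesis — the data are consistent with the 9:3:3:1 ratio.

0.043; consistent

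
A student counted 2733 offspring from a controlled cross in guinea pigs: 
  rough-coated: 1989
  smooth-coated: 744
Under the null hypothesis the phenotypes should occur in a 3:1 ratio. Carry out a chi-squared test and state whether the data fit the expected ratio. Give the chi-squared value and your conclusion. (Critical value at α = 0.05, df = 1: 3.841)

Expected counts for N = 2733 under a 3:1 ratio (total parts = 4):
  rough-coated: 2733 × 3/4 = 2049.75
  smooth-coated: 2733 × 1/4 = 683.25
χ² = Σ (O − E)² / E
  rough-coated: (1989 − 2049.75)² / 2049.75 = 1.8005
  smooth-coated: (744 − 683.25)² / 683.25 = 5.4015
χ² = 1.8005 + 5.4015 = 7.202
Degrees of freedom = 2 − 1 = 1; critical value at α = 0.05 is 3.841.
Since 7.202 > 3.841, we reject the null hypothesis — the data do not fit the 3:1 ratio.

7.202; not consistent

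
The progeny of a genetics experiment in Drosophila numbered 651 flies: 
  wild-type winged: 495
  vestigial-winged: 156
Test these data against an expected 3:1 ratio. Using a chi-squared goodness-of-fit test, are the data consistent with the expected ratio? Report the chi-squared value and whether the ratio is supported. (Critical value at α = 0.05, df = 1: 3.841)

0.373; consistent

Under the 3:1 hypothesis (Σ ratio = 4, N = 651):
  wild-type winged: 651 × 3/4 = 488.25
  vestigial-winged: 651 × 1/4 = 162.75
χ² = Σ (O − E)² / E
  wild-type winged: (495 − 488.25)² / 488.25 = 0.0933
  vestigial-winged: (156 − 162.75)² / 162.75 = 0.2800
χ² = 0.0933 + 0.2800 = 0.3733 ≈ 0.373
Degrees of freedom = 2 − 1 = 1; critical value at α = 0.05 is 3.841.
Since 0.373 < 3.841, we fail to reject the null hypothesis — the data are consistent with the 3:1 ratio.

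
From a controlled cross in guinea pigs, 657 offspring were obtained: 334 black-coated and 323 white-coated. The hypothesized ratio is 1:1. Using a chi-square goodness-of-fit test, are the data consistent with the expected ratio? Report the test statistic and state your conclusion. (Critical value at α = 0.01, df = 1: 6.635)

Expected counts for N = 657 under a 1:1 ratio (total parts = 2):
  black-coated: 657 × 1/2 = 328.5
  white-coated: 657 × 1/2 = 328.5
χ² = Σ (O − E)² / E
  black-coated: (334 − 328.5)² / 328.5 = 0.0921
  white-coated: (323 − 328.5)² / 328.5 = 0.0921
χ² = 0.0921 + 0.0921 = 0.1842 ≈ 0.184
Degrees of freedom = 2 − 1 = 1; critical value at α = 0.01 is 6.635.
Since 0.184 < 6.635, we fail to reject the null hypothesis — the data are consistent with the 1:1 ratio.

0.184; consistent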